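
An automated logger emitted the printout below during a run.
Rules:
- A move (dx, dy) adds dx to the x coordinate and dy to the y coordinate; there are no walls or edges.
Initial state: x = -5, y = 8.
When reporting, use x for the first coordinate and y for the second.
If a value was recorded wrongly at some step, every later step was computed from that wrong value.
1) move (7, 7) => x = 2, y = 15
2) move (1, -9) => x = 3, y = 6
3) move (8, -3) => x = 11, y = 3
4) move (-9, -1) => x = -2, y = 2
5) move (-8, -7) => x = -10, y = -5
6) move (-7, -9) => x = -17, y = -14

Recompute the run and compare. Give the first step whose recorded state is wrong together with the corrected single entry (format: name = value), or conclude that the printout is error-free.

step 4, x = 2

Recomputing the run from the initial state:
step 1: x = 2, y = 15
step 2: x = 3, y = 6
step 3: x = 11, y = 3
step 4: x = 2, y = 2
step 5: x = -6, y = -5
step 6: x = -13, y = -14
The first disagreement with the printout is at step 4, where the value should be x = 2.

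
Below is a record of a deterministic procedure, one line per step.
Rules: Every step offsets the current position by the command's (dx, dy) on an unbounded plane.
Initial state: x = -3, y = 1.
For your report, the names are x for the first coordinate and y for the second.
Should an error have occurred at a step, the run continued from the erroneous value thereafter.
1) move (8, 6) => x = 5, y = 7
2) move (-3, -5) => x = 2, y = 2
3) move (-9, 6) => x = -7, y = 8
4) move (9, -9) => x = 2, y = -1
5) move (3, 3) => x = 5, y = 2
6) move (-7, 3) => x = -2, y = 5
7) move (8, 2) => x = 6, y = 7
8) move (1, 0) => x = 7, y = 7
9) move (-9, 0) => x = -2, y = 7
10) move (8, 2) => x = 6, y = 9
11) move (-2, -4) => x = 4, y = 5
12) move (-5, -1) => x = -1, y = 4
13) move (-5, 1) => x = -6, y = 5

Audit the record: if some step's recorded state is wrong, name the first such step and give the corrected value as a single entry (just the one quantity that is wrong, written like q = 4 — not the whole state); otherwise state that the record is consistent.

Recomputing the run from the initial state:
step 1: x = 5, y = 7
step 2: x = 2, y = 2
step 3: x = -7, y = 8
step 4: x = 2, y = -1
step 5: x = 5, y = 2
step 6: x = -2, y = 5
step 7: x = 6, y = 7
step 8: x = 7, y = 7
step 9: x = -2, y = 7
step 10: x = 6, y = 9
step 11: x = 4, y = 5
step 12: x = -1, y = 4
step 13: x = -6, y = 5
This matches the record at every step.

no error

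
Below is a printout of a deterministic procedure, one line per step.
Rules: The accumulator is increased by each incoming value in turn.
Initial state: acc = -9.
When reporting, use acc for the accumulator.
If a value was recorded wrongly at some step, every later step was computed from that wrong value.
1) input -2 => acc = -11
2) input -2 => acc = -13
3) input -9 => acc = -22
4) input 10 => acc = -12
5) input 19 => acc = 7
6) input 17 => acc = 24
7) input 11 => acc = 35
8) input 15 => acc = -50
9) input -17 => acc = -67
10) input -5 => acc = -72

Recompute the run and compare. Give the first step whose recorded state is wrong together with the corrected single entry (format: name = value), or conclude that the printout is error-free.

step 8, acc = 50

Recomputing the run from the initial state:
step 1: acc = -11
step 2: acc = -13
step 3: acc = -22
step 4: acc = -12
step 5: acc = 7
step 6: acc = 24
step 7: acc = 35
step 8: acc = 50
step 9: acc = 33
step 10: acc = 28
The first disagreement with the printout is at step 8, where the value should be acc = 50.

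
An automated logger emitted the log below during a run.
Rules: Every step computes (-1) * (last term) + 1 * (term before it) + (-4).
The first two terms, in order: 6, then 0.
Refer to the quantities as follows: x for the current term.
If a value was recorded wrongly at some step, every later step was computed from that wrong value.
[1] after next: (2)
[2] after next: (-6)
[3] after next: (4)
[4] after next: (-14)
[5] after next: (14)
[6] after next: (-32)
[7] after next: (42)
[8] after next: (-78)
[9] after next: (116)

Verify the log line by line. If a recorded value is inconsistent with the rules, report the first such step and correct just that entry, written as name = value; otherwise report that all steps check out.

Recomputing the run from the initial state:
step 1: x = 2
step 2: x = -6
step 3: x = 4
step 4: x = -14
step 5: x = 14
step 6: x = -32
step 7: x = 42
step 8: x = -78
step 9: x = 116
This matches the log at every step.

no error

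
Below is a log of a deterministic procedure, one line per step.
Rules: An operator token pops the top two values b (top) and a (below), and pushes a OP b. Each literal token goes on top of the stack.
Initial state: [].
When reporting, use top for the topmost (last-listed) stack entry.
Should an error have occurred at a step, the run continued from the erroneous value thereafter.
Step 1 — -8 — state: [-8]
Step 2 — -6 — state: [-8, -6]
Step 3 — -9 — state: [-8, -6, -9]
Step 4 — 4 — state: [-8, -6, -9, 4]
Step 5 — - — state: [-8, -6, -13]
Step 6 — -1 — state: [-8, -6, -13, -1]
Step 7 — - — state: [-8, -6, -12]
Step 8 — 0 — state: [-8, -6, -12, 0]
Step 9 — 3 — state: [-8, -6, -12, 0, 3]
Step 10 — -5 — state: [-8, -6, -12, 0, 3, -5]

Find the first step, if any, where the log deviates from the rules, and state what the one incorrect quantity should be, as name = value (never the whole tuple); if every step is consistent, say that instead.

Recomputing the run from the initial state:
step 1: [-8]
step 2: [-8, -6]
step 3: [-8, -6, -9]
step 4: [-8, -6, -9, 4]
step 5: [-8, -6, -13]
step 6: [-8, -6, -13, -1]
step 7: [-8, -6, -12]
step 8: [-8, -6, -12, 0]
step 9: [-8, -6, -12, 0, 3]
step 10: [-8, -6, -12, 0, 3, -5]
This matches the log at every step.

no error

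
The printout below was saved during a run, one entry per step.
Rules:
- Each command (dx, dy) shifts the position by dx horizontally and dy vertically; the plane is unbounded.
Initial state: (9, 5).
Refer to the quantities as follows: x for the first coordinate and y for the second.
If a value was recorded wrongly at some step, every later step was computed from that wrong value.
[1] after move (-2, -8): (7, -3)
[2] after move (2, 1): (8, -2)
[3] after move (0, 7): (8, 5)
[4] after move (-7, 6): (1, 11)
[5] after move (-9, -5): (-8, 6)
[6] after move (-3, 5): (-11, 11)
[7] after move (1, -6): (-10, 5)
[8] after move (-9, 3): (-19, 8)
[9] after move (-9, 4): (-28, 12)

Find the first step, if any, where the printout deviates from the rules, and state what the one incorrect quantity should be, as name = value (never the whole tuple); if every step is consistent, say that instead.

step 2, x = 9

Step 1: x = 9 + (-2) = 7, y = 5 + (-8) = -3 — verified.
Step 2: x = 7 + (2) = 9, y = -3 + (1) = -2 — the entry is off here.
That makes step 2 the first incorrect line — x = 9 is what it should show.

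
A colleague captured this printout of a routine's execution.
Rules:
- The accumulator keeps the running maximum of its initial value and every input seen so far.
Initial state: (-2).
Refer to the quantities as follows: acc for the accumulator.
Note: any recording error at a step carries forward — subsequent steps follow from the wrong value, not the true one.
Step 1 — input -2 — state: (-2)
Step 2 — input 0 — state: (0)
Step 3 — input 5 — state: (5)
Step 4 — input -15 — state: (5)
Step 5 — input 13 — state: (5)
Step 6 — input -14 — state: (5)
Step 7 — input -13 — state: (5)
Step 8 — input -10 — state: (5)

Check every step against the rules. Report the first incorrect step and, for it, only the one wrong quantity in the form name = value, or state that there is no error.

step 5, acc = 13

Recomputing the run from the initial state:
step 1: acc = -2
step 2: acc = 0
step 3: acc = 5
step 4: acc = 5
step 5: acc = 13
step 6: acc = 13
step 7: acc = 13
step 8: acc = 13
The first disagreement with the printout is at step 5, where the value should be acc = 13.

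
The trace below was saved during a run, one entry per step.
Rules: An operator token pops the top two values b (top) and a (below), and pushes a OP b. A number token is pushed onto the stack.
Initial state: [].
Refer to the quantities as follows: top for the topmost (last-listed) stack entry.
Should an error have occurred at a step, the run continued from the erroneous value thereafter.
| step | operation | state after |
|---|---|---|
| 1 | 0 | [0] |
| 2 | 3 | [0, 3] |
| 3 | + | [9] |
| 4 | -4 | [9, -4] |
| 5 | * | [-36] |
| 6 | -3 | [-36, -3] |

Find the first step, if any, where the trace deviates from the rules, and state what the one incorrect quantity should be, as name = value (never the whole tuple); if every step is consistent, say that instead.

Step 1: push 0: top = 0 — checks out.
Step 2: push 3: top = 3 — consistent with the trace.
Step 3: 0 + 3 = 3 — the recorded entry deviates here.
So the first discrepancy is step 3, where the right value is top = 3.

step 3, top = 3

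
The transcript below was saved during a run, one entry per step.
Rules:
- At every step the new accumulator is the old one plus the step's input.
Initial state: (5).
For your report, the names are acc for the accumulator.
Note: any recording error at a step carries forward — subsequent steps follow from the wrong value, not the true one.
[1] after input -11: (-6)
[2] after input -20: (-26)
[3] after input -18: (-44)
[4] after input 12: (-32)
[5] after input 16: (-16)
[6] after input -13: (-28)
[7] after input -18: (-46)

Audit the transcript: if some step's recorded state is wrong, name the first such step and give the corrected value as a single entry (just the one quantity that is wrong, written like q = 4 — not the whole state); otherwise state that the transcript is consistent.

Recomputing the run from the initial state:
step 1: acc = -6
step 2: acc = -26
step 3: acc = -44
step 4: acc = -32
step 5: acc = -16
step 6: acc = -29
step 7: acc = -47
The first disagreement with the transcript is at step 6, where the value should be acc = -29.

step 6, acc = -29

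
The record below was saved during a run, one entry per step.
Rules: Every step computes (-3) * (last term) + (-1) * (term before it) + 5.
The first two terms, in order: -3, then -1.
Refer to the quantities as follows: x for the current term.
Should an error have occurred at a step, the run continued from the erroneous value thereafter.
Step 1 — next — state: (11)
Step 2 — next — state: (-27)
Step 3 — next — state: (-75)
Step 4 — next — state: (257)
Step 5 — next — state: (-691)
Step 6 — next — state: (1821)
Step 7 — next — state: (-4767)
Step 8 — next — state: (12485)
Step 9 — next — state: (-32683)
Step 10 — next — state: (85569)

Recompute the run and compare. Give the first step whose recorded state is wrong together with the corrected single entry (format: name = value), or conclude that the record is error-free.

step 1: x = -3*(-1) + (-1)*(-3) + (5) = 11 -> consistent with the record
step 2: x = -3*(11) + (-1)*(-1) + (5) = -27 -> exactly as logged
step 3: x = -3*(-27) + (-1)*(11) + (5) = 75 -> the record has a different value
The earliest wrong entry is at step 3: it should read x = 75.

step 3, x = 75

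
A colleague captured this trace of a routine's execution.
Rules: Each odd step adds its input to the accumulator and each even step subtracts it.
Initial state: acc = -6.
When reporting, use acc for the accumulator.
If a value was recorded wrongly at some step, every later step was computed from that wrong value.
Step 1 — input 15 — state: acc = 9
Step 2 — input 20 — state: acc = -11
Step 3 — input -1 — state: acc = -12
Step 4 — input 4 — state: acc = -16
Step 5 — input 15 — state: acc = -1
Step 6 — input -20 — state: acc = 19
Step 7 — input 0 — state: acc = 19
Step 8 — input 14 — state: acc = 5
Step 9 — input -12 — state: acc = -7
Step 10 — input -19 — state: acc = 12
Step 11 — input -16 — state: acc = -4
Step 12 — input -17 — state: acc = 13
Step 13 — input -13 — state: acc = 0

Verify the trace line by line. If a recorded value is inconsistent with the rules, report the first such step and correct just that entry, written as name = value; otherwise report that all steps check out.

Step 1: acc = -6 + 15 = 9 — checks out.
Step 2: acc = 9 - 20 = -11 — in agreement.
Step 3: acc = -11 + -1 = -12 — no discrepancy.
Step 4: acc = -12 - 4 = -16 — verified.
Step 5: acc = -16 + 15 = -1 — consistent with the trace.
Step 6: acc = -1 - -20 = 19 — agrees with the trace.
Step 7: acc = 19 + 0 = 19 — agrees with the trace.
Step 8: acc = 19 - 14 = 5 — same as recorded.
Step 9: acc = 5 + -12 = -7 — consistent with the trace.
Step 10: acc = -7 - -19 = 12 — same as recorded.
Step 11: acc = 12 + -16 = -4 — agrees with the trace.
Step 12: acc = -4 - -17 = 13 — in agreement.
Step 13: acc = 13 + -13 = 0 — agrees with the trace.
All steps check out; nothing to correct.

no error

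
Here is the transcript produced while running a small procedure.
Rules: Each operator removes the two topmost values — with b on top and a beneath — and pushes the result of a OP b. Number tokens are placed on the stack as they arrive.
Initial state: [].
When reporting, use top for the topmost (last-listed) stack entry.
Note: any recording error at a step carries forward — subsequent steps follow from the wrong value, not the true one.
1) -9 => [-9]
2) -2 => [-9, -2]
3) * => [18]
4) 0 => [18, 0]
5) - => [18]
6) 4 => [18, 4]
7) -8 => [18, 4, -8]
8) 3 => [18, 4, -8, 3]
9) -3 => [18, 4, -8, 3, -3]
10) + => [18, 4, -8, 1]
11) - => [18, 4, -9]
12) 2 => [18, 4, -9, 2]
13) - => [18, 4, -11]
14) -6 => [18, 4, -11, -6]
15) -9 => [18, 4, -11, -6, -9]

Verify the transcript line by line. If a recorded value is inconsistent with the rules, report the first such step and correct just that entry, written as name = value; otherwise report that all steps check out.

1. push -9: top = -9 (in agreement)
2. push -2: top = -2 (checks out)
3. -9 * -2 = 18 (agrees with the transcript)
4. push 0: top = 0 (verified)
5. 18 - 0 = 18 (matches)
6. push 4: top = 4 (checks out)
7. push -8: top = -8 (in agreement)
8. push 3: top = 3 (verified)
9. push -3: top = -3 (in agreement)
10. 3 + -3 = 0 (a discrepancy with the transcript)
First incorrect step: 10; the correct value is top = 0.

step 10, top = 0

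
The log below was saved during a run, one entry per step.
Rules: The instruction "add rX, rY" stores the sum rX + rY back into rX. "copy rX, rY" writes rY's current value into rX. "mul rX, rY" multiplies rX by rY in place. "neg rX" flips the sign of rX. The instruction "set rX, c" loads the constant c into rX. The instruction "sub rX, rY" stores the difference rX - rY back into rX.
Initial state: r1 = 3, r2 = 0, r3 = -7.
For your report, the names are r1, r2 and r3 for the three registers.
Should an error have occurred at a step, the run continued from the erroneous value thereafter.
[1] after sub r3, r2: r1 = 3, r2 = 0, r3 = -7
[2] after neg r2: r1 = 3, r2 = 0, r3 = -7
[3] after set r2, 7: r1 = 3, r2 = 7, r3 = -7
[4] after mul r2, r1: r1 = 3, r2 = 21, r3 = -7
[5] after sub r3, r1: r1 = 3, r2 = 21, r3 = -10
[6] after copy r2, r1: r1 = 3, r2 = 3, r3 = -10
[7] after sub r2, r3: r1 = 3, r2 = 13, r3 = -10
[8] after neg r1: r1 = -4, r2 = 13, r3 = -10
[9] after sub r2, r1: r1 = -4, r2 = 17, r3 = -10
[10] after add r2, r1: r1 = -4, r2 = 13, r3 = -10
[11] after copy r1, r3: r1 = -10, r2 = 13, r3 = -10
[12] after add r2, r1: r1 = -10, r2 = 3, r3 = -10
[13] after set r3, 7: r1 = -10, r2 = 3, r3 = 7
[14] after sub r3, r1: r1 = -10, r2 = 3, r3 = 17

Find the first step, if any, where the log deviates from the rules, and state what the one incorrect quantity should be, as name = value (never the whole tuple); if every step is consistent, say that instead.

step 8, r1 = -3

step 1: r3 = -7 - 0 = -7 -> exactly as logged
step 2: r2 = -(0) = 0 -> exactly as logged
step 3: r2 = 7 -> checks out
step 4: r2 = 7 * 3 = 21 -> in agreement
step 5: r3 = -7 - 3 = -10 -> matches
step 6: r2 = 3 -> same as recorded
step 7: r2 = 3 - -10 = 13 -> exactly as logged
step 8: r1 = -(3) = -3 -> first mismatch against the log
Step 8 is the first one off; corrected, r1 = -3.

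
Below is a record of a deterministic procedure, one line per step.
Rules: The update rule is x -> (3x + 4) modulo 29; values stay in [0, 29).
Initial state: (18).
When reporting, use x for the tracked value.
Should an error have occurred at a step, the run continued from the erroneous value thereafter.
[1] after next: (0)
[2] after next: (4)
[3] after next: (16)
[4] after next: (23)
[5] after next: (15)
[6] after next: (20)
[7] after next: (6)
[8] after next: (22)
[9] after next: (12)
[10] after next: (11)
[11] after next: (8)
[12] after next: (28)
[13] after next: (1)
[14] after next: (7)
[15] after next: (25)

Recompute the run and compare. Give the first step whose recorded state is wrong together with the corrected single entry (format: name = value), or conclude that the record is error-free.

no error

Recomputing the run from the initial state:
step 1: x = 0
step 2: x = 4
step 3: x = 16
step 4: x = 23
step 5: x = 15
step 6: x = 20
step 7: x = 6
step 8: x = 22
step 9: x = 12
step 10: x = 11
step 11: x = 8
step 12: x = 28
step 13: x = 1
step 14: x = 7
step 15: x = 25
This matches the record at every step.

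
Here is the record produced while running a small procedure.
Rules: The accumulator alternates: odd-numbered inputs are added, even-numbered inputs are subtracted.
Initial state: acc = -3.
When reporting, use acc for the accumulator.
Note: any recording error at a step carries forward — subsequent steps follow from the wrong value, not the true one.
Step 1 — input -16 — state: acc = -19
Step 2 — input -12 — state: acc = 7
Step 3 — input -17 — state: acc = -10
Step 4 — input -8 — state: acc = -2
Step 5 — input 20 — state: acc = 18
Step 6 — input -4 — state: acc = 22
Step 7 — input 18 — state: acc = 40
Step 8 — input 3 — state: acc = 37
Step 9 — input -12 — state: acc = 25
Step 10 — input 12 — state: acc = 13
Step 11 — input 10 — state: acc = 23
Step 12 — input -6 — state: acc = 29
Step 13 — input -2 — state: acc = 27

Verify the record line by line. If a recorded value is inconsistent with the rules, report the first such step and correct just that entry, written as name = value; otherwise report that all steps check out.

Recomputing the run from the initial state:
step 1: acc = -19
step 2: acc = -7
step 3: acc = -24
step 4: acc = -16
step 5: acc = 4
step 6: acc = 8
step 7: acc = 26
step 8: acc = 23
step 9: acc = 11
step 10: acc = -1
step 11: acc = 9
step 12: acc = 15
step 13: acc = 13
The first disagreement with the record is at step 2, where the value should be acc = -7.

step 2, acc = -7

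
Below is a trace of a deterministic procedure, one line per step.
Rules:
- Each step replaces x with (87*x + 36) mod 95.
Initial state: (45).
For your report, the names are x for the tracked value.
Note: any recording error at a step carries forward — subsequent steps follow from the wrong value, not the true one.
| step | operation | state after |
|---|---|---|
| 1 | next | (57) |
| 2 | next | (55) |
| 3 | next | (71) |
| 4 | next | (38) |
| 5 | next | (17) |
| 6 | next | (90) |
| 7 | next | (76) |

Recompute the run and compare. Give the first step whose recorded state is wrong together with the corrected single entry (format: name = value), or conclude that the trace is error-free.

step 1, x = 56

1. x = (87*45 + 36) mod 95 = 56 (not what was recorded)
That makes step 1 the first incorrect line — x = 56 is what it should show.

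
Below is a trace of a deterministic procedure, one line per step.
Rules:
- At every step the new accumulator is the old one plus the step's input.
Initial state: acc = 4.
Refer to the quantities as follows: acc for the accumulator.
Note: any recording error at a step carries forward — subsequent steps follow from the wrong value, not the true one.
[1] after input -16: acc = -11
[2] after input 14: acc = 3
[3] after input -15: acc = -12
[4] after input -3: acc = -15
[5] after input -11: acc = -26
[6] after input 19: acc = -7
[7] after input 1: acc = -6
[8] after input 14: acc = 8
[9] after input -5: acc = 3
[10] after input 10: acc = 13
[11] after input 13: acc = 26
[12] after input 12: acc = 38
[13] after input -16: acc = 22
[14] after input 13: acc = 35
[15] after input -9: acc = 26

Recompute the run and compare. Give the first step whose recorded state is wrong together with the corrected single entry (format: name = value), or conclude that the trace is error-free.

Step 1: acc = 4 + -16 = -12 — a discrepancy with the trace.
The audit stops at step 1: the recorded entry is wrong and should be acc = -12.

step 1, acc = -12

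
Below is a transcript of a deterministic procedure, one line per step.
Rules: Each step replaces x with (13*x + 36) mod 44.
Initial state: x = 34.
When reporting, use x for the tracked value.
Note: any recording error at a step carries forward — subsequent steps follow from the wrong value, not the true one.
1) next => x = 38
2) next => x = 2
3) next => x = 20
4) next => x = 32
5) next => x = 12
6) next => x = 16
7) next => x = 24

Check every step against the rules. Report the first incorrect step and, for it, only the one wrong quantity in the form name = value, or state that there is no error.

step 3, x = 18

Step 1: x = (13*34 + 36) mod 44 = 38 — confirmed correct.
Step 2: x = (13*38 + 36) mod 44 = 2 — same as recorded.
Step 3: x = (13*2 + 36) mod 44 = 18 — a discrepancy with the transcript.
First deviation found at step 3; the corrected entry is x = 18.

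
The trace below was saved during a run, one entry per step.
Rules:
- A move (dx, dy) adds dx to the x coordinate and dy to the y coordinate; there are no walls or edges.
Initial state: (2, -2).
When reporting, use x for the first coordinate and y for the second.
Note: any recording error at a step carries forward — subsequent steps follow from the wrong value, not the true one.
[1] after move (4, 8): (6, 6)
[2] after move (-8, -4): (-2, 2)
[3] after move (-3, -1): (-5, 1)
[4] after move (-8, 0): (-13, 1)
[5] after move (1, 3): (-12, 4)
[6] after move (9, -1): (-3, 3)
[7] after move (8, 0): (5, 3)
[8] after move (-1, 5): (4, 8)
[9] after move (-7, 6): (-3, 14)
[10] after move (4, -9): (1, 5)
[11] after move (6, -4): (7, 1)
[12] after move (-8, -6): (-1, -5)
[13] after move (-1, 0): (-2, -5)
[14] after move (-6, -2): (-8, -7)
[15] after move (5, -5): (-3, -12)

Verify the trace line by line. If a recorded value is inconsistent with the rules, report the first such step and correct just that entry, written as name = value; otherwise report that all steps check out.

no error

Step 1: x = 2 + (4) = 6, y = -2 + (8) = 6 — consistent with the trace.
Step 2: x = 6 + (-8) = -2, y = 6 + (-4) = 2 — checks out.
Step 3: x = -2 + (-3) = -5, y = 2 + (-1) = 1 — verified.
Step 4: x = -5 + (-8) = -13, y = 1 + (0) = 1 — same as recorded.
Step 5: x = -13 + (1) = -12, y = 1 + (3) = 4 — agrees with the trace.
Step 6: x = -12 + (9) = -3, y = 4 + (-1) = 3 — checks out.
Step 7: x = -3 + (8) = 5, y = 3 + (0) = 3 — exactly as logged.
Step 8: x = 5 + (-1) = 4, y = 3 + (5) = 8 — consistent with the trace.
Step 9: x = 4 + (-7) = -3, y = 8 + (6) = 14 — no discrepancy.
Step 10: x = -3 + (4) = 1, y = 14 + (-9) = 5 — confirmed correct.
Step 11: x = 1 + (6) = 7, y = 5 + (-4) = 1 — no discrepancy.
Step 12: x = 7 + (-8) = -1, y = 1 + (-6) = -5 — matches.
Step 13: x = -1 + (-1) = -2, y = -5 + (0) = -5 — consistent with the trace.
Step 14: x = -2 + (-6) = -8, y = -5 + (-2) = -7 — verified.
Step 15: x = -8 + (5) = -3, y = -7 + (-5) = -12 — checks out.
The recomputation confirms every line.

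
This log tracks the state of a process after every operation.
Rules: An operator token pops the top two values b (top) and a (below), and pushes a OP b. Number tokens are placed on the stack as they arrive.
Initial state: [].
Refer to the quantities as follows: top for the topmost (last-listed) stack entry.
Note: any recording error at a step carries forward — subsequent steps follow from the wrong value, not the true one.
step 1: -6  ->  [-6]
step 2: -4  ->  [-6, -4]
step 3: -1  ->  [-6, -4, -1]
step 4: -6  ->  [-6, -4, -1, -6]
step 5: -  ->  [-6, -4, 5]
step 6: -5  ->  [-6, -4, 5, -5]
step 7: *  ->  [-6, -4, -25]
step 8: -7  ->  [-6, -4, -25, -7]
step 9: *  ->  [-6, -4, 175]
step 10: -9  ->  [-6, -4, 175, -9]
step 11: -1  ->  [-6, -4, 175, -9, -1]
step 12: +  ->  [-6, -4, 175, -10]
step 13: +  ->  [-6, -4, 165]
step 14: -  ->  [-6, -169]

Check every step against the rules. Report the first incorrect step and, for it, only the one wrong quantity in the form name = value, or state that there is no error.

no error

Recomputing the run from the initial state:
step 1: [-6]
step 2: [-6, -4]
step 3: [-6, -4, -1]
step 4: [-6, -4, -1, -6]
step 5: [-6, -4, 5]
step 6: [-6, -4, 5, -5]
step 7: [-6, -4, -25]
step 8: [-6, -4, -25, -7]
step 9: [-6, -4, 175]
step 10: [-6, -4, 175, -9]
step 11: [-6, -4, 175, -9, -1]
step 12: [-6, -4, 175, -10]
step 13: [-6, -4, 165]
step 14: [-6, -169]
This matches the log at every step.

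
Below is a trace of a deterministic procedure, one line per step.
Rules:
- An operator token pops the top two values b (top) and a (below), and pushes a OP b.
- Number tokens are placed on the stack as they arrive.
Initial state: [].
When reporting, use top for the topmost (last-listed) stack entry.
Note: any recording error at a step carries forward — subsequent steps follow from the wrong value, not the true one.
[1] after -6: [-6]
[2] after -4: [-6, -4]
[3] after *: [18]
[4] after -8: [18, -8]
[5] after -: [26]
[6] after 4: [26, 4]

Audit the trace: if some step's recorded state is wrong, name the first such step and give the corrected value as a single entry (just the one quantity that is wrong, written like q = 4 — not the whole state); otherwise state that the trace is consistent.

Recomputing the run from the initial state:
step 1: [-6]
step 2: [-6, -4]
step 3: [24]
step 4: [24, -8]
step 5: [32]
step 6: [32, 4]
The first disagreement with the trace is at step 3, where the value should be top = 24.

step 3, top = 24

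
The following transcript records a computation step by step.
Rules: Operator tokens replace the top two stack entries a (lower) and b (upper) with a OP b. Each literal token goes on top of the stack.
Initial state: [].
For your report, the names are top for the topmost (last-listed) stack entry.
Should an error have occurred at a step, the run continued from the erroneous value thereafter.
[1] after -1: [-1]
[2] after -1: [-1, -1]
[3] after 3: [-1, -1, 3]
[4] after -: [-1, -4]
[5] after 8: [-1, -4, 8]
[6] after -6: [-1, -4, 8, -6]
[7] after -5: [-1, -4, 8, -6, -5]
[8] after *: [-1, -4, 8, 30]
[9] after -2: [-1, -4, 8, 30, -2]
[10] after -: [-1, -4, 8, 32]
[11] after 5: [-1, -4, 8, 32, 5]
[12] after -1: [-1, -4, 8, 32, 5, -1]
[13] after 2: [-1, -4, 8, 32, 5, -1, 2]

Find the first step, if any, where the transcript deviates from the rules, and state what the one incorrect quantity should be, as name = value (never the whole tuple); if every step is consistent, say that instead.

no error

step 1: push -1: top = -1 -> no discrepancy
step 2: push -1: top = -1 -> no discrepancy
step 3: push 3: top = 3 -> same as recorded
step 4: -1 - 3 = -4 -> consistent with the transcript
step 5: push 8: top = 8 -> verified
step 6: push -6: top = -6 -> agrees with the transcript
step 7: push -5: top = -5 -> agrees with the transcript
step 8: -6 * -5 = 30 -> checks out
step 9: push -2: top = -2 -> matches
step 10: 30 - -2 = 32 -> no discrepancy
step 11: push 5: top = 5 -> same as recorded
step 12: push -1: top = -1 -> consistent with the transcript
step 13: push 2: top = 2 -> no discrepancy
All entries verified; no error found.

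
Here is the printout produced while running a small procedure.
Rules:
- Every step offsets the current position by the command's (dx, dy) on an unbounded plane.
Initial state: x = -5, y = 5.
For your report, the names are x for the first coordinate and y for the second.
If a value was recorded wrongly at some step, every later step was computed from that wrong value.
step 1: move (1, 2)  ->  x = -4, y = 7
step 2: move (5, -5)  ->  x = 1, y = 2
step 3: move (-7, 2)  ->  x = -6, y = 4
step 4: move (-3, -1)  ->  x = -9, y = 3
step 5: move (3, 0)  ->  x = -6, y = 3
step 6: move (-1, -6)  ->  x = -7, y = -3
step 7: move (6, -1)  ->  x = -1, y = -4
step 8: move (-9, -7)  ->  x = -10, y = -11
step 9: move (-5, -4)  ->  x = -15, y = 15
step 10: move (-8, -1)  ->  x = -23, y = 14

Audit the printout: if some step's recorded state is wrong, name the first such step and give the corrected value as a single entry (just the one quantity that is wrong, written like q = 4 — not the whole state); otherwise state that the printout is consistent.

step 9, y = -15

Recomputing the run from the initial state:
step 1: x = -4, y = 7
step 2: x = 1, y = 2
step 3: x = -6, y = 4
step 4: x = -9, y = 3
step 5: x = -6, y = 3
step 6: x = -7, y = -3
step 7: x = -1, y = -4
step 8: x = -10, y = -11
step 9: x = -15, y = -15
step 10: x = -23, y = -16
The first disagreement with the printout is at step 9, where the value should be y = -15.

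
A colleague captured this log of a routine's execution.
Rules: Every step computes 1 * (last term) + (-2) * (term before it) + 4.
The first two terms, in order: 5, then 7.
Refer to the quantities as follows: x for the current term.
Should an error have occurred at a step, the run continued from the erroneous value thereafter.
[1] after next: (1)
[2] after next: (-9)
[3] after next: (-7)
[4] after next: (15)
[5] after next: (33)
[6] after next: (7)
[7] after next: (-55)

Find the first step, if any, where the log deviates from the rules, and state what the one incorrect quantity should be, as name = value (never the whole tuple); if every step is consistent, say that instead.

step 1: x = 1*(7) + (-2)*(5) + (4) = 1 -> checks out
step 2: x = 1*(1) + (-2)*(7) + (4) = -9 -> exactly as logged
step 3: x = 1*(-9) + (-2)*(1) + (4) = -7 -> exactly as logged
step 4: x = 1*(-7) + (-2)*(-9) + (4) = 15 -> agrees with the log
step 5: x = 1*(15) + (-2)*(-7) + (4) = 33 -> confirmed correct
step 6: x = 1*(33) + (-2)*(15) + (4) = 7 -> matches
step 7: x = 1*(7) + (-2)*(33) + (4) = -55 -> checks out
No step deviates from the rules.

no error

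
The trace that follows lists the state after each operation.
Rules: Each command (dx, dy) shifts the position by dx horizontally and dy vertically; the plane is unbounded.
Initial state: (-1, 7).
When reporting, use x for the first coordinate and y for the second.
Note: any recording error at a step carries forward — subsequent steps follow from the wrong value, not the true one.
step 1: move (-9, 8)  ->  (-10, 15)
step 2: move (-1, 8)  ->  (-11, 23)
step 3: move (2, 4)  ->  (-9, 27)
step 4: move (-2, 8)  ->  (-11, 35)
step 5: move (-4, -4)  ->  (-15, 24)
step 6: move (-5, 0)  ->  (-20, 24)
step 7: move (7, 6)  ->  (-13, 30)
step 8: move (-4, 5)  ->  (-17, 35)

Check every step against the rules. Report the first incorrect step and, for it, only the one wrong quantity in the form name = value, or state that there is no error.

step 5, y = 31

Step 1: x = -1 + (-9) = -10, y = 7 + (8) = 15 — no discrepancy.
Step 2: x = -10 + (-1) = -11, y = 15 + (8) = 23 — checks out.
Step 3: x = -11 + (2) = -9, y = 23 + (4) = 27 — confirmed correct.
Step 4: x = -9 + (-2) = -11, y = 27 + (8) = 35 — verified.
Step 5: x = -11 + (-4) = -15, y = 35 + (-4) = 31 — not what was recorded.
Step 5 is the first one off; corrected, y = 31.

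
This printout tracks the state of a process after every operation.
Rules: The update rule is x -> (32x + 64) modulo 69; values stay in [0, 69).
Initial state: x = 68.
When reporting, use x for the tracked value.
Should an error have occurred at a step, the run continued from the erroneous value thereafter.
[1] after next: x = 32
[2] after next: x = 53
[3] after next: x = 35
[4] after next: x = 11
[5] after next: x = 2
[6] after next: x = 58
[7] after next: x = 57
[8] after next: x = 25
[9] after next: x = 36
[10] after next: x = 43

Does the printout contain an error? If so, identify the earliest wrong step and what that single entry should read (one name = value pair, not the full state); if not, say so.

step 6, x = 59

Recomputing the run from the initial state:
step 1: x = 32
step 2: x = 53
step 3: x = 35
step 4: x = 11
step 5: x = 2
step 6: x = 59
step 7: x = 20
step 8: x = 14
step 9: x = 29
step 10: x = 26
The first disagreement with the printout is at step 6, where the value should be x = 59.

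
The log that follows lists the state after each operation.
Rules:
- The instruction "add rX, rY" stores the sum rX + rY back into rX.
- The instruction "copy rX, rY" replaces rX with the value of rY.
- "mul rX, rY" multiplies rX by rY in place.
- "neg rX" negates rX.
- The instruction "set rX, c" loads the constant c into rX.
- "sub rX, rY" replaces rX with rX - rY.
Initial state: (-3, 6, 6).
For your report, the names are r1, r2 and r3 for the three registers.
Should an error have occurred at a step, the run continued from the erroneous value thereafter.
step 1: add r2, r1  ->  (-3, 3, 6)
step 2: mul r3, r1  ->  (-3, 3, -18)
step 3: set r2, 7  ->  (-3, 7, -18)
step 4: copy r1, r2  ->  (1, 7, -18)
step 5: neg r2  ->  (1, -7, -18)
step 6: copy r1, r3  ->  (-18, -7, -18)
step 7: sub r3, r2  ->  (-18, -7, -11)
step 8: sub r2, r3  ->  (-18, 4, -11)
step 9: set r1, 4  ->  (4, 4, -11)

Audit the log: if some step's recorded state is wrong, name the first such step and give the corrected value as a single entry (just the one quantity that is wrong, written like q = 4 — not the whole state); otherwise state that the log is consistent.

step 1: r2 = 6 + -3 = 3 -> agrees with the log
step 2: r3 = 6 * -3 = -18 -> verified
step 3: r2 = 7 -> consistent with the log
step 4: r1 = 7 -> this is not what the log shows
The audit stops at step 4: the recorded entry is wrong and should be r1 = 7.

step 4, r1 = 7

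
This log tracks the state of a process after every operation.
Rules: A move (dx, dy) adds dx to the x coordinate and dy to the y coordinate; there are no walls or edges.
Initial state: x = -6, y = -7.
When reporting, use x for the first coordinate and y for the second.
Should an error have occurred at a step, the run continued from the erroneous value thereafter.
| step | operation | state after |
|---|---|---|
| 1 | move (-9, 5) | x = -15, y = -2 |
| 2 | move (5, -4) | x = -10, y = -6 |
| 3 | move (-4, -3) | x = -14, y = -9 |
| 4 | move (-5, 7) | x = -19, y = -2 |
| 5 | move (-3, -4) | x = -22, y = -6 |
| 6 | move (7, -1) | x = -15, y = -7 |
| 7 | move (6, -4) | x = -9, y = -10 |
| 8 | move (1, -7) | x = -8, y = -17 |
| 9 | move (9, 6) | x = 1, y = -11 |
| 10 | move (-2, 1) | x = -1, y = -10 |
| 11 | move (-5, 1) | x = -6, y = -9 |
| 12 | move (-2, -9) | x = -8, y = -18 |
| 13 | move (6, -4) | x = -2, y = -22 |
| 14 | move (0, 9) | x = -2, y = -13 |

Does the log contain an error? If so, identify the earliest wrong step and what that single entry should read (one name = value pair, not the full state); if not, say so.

Step 1: x = -6 + (-9) = -15, y = -7 + (5) = -2 — verified.
Step 2: x = -15 + (5) = -10, y = -2 + (-4) = -6 — no discrepancy.
Step 3: x = -10 + (-4) = -14, y = -6 + (-3) = -9 — confirmed correct.
Step 4: x = -14 + (-5) = -19, y = -9 + (7) = -2 — in agreement.
Step 5: x = -19 + (-3) = -22, y = -2 + (-4) = -6 — exactly as logged.
Step 6: x = -22 + (7) = -15, y = -6 + (-1) = -7 — checks out.
Step 7: x = -15 + (6) = -9, y = -7 + (-4) = -11 — the entry is off here.
The earliest wrong entry is at step 7: it should read y = -11.

step 7, y = -11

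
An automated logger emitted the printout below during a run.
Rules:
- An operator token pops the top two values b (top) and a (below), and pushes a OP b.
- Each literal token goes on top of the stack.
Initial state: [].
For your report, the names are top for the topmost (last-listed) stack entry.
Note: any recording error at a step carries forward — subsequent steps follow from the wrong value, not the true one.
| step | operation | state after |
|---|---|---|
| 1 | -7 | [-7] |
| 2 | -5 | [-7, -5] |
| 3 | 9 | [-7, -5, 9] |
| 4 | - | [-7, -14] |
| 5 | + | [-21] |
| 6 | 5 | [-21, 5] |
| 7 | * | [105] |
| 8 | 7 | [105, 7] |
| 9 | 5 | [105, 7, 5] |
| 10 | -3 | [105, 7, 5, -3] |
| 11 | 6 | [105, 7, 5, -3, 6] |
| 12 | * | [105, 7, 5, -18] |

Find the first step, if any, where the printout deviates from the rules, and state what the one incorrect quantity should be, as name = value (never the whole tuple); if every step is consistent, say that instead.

step 7, top = -105

Step 1: push -7: top = -7 — exactly as logged.
Step 2: push -5: top = -5 — matches.
Step 3: push 9: top = 9 — verified.
Step 4: -5 - 9 = -14 — matches.
Step 5: -7 + -14 = -21 — no discrepancy.
Step 6: push 5: top = 5 — agrees with the printout.
Step 7: -21 * 5 = -105 — the printout disagrees here.
The earliest wrong entry is at step 7: it should read top = -105.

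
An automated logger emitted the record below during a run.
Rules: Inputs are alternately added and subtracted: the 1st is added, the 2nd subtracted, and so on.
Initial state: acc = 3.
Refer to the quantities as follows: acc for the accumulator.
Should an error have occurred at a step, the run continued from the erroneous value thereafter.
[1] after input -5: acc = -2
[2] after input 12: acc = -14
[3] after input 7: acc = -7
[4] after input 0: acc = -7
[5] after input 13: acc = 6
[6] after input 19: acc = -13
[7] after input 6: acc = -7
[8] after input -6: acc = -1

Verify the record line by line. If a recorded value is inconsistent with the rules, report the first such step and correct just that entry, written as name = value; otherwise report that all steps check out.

1. acc = 3 + -5 = -2 (no discrepancy)
2. acc = -2 - 12 = -14 (exactly as logged)
3. acc = -14 + 7 = -7 (same as recorded)
4. acc = -7 - 0 = -7 (consistent with the record)
5. acc = -7 + 13 = 6 (same as recorded)
6. acc = 6 - 19 = -13 (exactly as logged)
7. acc = -13 + 6 = -7 (exactly as logged)
8. acc = -7 - -6 = -1 (consistent with the record)
The whole run recomputes cleanly — no discrepancies.

no error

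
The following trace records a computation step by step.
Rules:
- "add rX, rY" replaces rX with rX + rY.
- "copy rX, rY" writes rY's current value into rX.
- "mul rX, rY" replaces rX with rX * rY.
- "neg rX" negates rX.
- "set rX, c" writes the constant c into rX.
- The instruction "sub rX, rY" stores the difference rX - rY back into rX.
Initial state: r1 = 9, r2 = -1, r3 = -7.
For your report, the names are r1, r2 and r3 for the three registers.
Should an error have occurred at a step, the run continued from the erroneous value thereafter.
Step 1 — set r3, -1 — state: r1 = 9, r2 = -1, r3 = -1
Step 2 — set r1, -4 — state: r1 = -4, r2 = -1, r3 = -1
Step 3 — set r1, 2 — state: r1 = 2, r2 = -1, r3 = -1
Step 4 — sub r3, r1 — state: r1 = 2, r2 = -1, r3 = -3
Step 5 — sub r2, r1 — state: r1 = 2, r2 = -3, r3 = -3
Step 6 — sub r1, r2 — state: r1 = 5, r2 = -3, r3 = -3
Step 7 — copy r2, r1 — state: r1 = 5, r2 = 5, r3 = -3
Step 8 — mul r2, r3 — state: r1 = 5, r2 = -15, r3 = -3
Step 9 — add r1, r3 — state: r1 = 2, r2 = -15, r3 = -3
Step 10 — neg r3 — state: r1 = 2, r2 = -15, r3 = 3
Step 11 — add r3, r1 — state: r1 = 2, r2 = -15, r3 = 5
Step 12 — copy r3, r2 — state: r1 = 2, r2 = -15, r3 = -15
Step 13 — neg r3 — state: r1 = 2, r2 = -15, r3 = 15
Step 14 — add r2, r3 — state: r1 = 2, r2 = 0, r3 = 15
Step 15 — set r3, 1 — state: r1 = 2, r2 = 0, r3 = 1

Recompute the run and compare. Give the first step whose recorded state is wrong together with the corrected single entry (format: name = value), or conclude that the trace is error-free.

no error

1. r3 = -1 (matches)
2. r1 = -4 (no discrepancy)
3. r1 = 2 (agrees with the trace)
4. r3 = -1 - 2 = -3 (no discrepancy)
5. r2 = -1 - 2 = -3 (no discrepancy)
6. r1 = 2 - -3 = 5 (consistent with the trace)
7. r2 = 5 (agrees with the trace)
8. r2 = 5 * -3 = -15 (agrees with the trace)
9. r1 = 5 + -3 = 2 (no discrepancy)
10. r3 = -(-3) = 3 (verified)
11. r3 = 3 + 2 = 5 (verified)
12. r3 = -15 (same as recorded)
13. r3 = -(-15) = 15 (in agreement)
14. r2 = -15 + 15 = 0 (no discrepancy)
15. r3 = 1 (checks out)
Nothing is out of place; the run is error-free.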